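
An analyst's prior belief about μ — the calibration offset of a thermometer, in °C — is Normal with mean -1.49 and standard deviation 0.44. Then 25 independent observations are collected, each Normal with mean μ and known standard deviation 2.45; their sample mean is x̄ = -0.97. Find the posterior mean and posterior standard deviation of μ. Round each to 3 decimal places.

With known σ, the Normal prior is conjugate. Weight on the data is w = (n/σ²)/(n/σ² + 1/τ₀²) = 4.16493/(4.16493+5.16529) = 0.44639.
Posterior mean = w·x̄ + (1−w)·μ₀ = 0.44639·-0.97 + 0.55361·-1.49 = -1.258. Posterior variance = 1/(4.16493+5.16529) = 0.107179, so SD = 0.327.

Posterior mean ≈ -1.258; posterior SD ≈ 0.327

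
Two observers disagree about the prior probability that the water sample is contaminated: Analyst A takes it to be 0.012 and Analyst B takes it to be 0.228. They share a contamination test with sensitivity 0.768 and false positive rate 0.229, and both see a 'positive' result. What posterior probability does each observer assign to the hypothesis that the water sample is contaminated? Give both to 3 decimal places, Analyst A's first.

Analyst A: 0.039; Analyst B: 0.498

P('+'|H) = 0.768, P('+'|¬H) = 0.229.
Analyst A: numerator 0.768·0.012 = 0.0092160; evidence = 0.0092160+0.229·0.988 = 0.23547; posterior = 0.039.
Analyst B: numerator 0.768·0.228 = 0.17510; evidence = 0.17510+0.229·0.772 = 0.35189; posterior = 0.498.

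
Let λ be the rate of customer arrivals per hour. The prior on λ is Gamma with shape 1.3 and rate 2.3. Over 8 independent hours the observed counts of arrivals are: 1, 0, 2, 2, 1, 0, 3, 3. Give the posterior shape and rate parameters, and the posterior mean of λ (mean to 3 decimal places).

The Poisson likelihood adds the total count to the shape and the number of exposure periods to the rate. Here ∑xᵢ = 12 and n = 8, so shape 1.3→13.3 and rate 2.3→10.3.
Posterior mean = shape/rate = 13.3/10.3 = 1.291.

Posterior: Gamma(shape=13.3, rate=10.3); mean ≈ 1.291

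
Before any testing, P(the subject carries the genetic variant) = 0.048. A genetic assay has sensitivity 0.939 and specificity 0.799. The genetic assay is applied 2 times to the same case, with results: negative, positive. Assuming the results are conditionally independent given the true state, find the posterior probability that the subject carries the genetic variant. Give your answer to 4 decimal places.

Let H be the event that the subject carries the genetic variant; start with P(H) = 0.048. P('positive'|H) = 0.939, P('positive'|¬H) = 0.201.
Update on result 1 ('negative'): P(H) ← 0.061·0.0480 / (0.061·0.0480 + 0.799·0.9520) = 0.0029280/0.76358 = 0.0038.
Update on result 2 ('positive'): P(H) ← 0.939·0.0038 / (0.939·0.0038 + 0.201·0.9962) = 0.0036007/0.20383 = 0.0177.

Posterior P(H) ≈ 0.0177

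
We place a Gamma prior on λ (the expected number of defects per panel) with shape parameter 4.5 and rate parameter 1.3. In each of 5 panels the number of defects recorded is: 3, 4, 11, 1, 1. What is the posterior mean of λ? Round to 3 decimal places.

Posterior mean ≈ 3.889

The Poisson likelihood adds the total count to the shape and the number of exposure periods to the rate. Here ∑xᵢ = 20 and n = 5, so shape 4.5→24.5 and rate 1.3→6.3.
Posterior mean = shape/rate = 24.5/6.3 = 3.889.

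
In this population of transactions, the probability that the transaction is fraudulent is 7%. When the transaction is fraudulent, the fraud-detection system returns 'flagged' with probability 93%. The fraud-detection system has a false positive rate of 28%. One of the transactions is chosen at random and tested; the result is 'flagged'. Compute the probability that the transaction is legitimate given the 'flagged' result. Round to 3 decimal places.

P(¬H | E) ≈ 0.800

Write H for 'the transaction is fraudulent'. Prior odds H:¬H = 0.07/0.93 = 0.075269. For the 'flagged' outcome, the likelihood ratio is 0.93/0.28 = 3.3214.
Posterior odds = 0.075269 × 3.3214 = 0.25000, so P(H|E) = 0.25000/(1+0.25000) = 0.200. Then P(¬H|E) = 1 − 0.200 = 0.800.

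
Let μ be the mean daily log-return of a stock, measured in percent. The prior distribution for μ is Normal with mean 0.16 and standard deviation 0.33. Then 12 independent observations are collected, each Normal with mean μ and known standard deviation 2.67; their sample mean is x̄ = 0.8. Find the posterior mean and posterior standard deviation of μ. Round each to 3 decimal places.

Prior precision 1/τ₀² = 1/0.33² = 9.18274; data precision n/σ² = 12/2.67² = 1.68329.
Posterior precision = 9.18274 + 1.68329 = 10.8660, giving posterior SD = 1/√10.8660 = 0.303.
Posterior mean = (9.18274·0.16 + 1.68329·0.8) / 10.8660 = 0.259.

Posterior mean ≈ 0.259; posterior SD ≈ 0.303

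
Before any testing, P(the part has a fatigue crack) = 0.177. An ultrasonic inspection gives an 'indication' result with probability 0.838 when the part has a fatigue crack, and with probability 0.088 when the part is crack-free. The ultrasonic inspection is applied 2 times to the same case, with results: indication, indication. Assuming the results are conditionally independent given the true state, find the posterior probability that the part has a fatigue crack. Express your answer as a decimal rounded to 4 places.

Posterior P(H) ≈ 0.9512

With H the event that the part has a fatigue crack, the joint likelihood of the observed sequence is P(data|H) = 0.838·0.838 = 0.70224 and P(data|¬H) = 0.088·0.088 = 0.0077440.
Bayes: P(H|data) = 0.177·0.70224 / (0.177·0.70224 + 0.823·0.0077440) = 0.12430/0.13067 = 0.9512.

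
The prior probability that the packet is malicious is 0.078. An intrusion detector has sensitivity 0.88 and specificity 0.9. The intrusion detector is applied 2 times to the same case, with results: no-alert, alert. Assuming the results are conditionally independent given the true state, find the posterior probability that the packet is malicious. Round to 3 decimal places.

Posterior P(H) ≈ 0.090

Let H be the event that the packet is malicious; start with P(H) = 0.078. P('alert'|H) = 0.88, P('alert'|¬H) = 0.1.
Update on result 1 ('no-alert'): P(H) ← 0.12·0.0780 / (0.12·0.0780 + 0.9·0.9220) = 0.0093600/0.83916 = 0.0112.
Update on result 2 ('alert'): P(H) ← 0.88·0.0112 / (0.88·0.0112 + 0.1·0.9888) = 0.0098155/0.10870 = 0.0903.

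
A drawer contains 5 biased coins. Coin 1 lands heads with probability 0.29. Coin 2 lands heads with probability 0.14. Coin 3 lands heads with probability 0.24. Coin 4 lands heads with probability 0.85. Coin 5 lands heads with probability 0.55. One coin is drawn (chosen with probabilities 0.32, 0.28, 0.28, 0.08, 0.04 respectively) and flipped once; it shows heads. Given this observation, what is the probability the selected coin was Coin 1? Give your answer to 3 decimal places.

Posterior probability ≈ 0.321

Tabulate prior·likelihood by source: [1] prior 0.32, lik 0.29, product 0.09280; [2] prior 0.28, lik 0.14, product 0.03920; [3] prior 0.28, lik 0.24, product 0.06720; [4] prior 0.08, lik 0.85, product 0.06800; [5] prior 0.04, lik 0.55, product 0.02200.
Normalizing constant = 0.28920; the posterior for Coin 1 is its product over the sum, 0.09280/0.28920 = 0.321.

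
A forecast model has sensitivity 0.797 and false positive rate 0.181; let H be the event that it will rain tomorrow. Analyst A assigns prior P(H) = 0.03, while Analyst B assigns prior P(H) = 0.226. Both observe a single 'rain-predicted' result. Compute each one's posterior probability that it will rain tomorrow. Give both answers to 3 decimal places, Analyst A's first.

Analyst A: 0.120; Analyst B: 0.563

The likelihood ratio for a 'rain-predicted' result is 0.797/0.181 = 4.4033.
Analyst A: prior odds 0.03/0.97 = 0.030928; posterior odds 0.13618; posterior probability 0.120.
Analyst B: prior odds 0.226/0.774 = 0.29199; posterior odds 1.2857; posterior probability 0.563.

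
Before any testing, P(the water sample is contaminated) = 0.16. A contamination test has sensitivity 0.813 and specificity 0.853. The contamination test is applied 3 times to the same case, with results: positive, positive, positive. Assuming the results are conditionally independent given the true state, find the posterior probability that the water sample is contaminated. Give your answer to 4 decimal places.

Posterior P(H) ≈ 0.9699

Let H be the event that the water sample is contaminated; start with P(H) = 0.16. P('positive'|H) = 0.813, P('positive'|¬H) = 0.147.
Update on result 1 ('positive'): P(H) ← 0.813·0.1600 / (0.813·0.1600 + 0.147·0.8400) = 0.13008/0.25356 = 0.5130.
Update on result 2 ('positive'): P(H) ← 0.813·0.5130 / (0.813·0.5130 + 0.147·0.4870) = 0.41708/0.48867 = 0.8535.
Update on result 3 ('positive'): P(H) ← 0.813·0.8535 / (0.813·0.8535 + 0.147·0.1465) = 0.69390/0.71544 = 0.9699.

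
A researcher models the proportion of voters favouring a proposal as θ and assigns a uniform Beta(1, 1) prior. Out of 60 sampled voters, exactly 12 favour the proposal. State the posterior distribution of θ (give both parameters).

The binomial likelihood is conjugate to the Beta prior: with 12 successes and 48 failures, the posterior is Beta(1+12, 1+48) = Beta(13, 49).

Posterior: Beta(13, 49)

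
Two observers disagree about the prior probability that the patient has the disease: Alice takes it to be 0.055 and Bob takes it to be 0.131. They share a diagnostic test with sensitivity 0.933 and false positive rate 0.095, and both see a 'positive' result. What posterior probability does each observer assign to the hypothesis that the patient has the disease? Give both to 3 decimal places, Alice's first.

Alice: 0.364; Bob: 0.597

P('+'|H) = 0.933, P('+'|¬H) = 0.095.
Alice: numerator 0.933·0.055 = 0.051315; evidence = 0.051315+0.095·0.945 = 0.14109; posterior = 0.364.
Bob: numerator 0.933·0.131 = 0.12222; evidence = 0.12222+0.095·0.869 = 0.20478; posterior = 0.597.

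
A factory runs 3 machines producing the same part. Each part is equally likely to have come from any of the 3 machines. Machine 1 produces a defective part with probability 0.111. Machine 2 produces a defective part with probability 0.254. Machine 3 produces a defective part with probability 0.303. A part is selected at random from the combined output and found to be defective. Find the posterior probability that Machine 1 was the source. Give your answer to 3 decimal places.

Posterior probability ≈ 0.166

Tabulate prior·likelihood by source: [1] prior 0.333333, lik 0.111, product 0.03700; [2] prior 0.333333, lik 0.254, product 0.08467; [3] prior 0.333333, lik 0.303, product 0.1010.
Normalizing constant = 0.22267; the posterior for Machine 1 is its product over the sum, 0.03700/0.22267 = 0.166.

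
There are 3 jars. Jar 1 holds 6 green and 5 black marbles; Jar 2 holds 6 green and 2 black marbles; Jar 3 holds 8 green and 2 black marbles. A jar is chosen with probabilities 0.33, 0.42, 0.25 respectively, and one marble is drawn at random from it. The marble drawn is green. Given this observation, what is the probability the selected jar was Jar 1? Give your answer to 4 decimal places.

P(green|Jar 1) = 0.5455; P(green|Jar 2) = 0.75; P(green|Jar 3) = 0.8.
Prior × likelihood for each source: 0.33·0.5455=0.1800, 0.42·0.75=0.3150, 0.25·0.8=0.2000. Summing gives P(green) = 0.69500.
P(Jar 1 | green) = 0.1800 / 0.69500 = 0.2590.

Posterior probability ≈ 0.2590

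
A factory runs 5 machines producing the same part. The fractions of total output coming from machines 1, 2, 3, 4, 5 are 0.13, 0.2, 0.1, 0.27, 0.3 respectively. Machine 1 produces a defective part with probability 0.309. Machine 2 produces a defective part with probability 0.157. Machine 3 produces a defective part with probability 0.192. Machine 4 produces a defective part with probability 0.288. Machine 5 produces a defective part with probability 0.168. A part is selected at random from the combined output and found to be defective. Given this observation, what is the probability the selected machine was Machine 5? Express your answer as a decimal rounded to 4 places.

P(defective|M1) = 0.309; P(defective|M2) = 0.157; P(defective|M3) = 0.192; P(defective|M4) = 0.288; P(defective|M5) = 0.168.
Prior × likelihood for each source: 0.13·0.309=0.04017, 0.2·0.157=0.03140, 0.1·0.192=0.01920, 0.27·0.288=0.07776, 0.3·0.168=0.05040. Summing gives P(defective) = 0.21893.
P(Machine 5 | defective) = 0.05040 / 0.21893 = 0.2302.

Posterior probability ≈ 0.2302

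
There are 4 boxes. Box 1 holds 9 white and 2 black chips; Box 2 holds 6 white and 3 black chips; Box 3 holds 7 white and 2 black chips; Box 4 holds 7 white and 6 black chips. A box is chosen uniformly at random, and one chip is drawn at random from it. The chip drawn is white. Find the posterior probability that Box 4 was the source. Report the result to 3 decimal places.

Posterior probability ≈ 0.192

P(white|Box 1) = 0.8182; P(white|Box 2) = 0.6667; P(white|Box 3) = 0.7778; P(white|Box 4) = 0.5385.
Prior × likelihood for each source: 0.25·0.8182=0.2045, 0.25·0.6667=0.1667, 0.25·0.7778=0.1944, 0.25·0.5385=0.1346. Summing gives P(white) = 0.70027.
P(Box 4 | white) = 0.1346 / 0.70027 = 0.192.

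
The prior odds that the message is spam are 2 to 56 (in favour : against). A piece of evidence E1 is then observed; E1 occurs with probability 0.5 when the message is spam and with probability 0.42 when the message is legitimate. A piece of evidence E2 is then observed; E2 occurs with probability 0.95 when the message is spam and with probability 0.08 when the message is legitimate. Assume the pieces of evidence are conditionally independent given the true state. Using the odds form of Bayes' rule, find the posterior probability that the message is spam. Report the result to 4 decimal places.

Prior odds = 2/56 = 0.035714.
Likelihood ratio for E1 = 0.5/0.42 = 1.1905.
Likelihood ratio for E2 = 0.95/0.08 = 11.875.
Posterior odds = prior odds × LR₁ × LR₂ = 0.50489.
Posterior probability = odds/(1+odds) = 0.50489/1.5049 = 0.3355.

Posterior probability ≈ 0.3355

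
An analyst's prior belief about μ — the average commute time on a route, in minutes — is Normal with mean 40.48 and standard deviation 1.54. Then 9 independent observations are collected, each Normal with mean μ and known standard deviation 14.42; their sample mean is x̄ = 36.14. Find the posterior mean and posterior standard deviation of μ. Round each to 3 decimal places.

Posterior mean ≈ 40.076; posterior SD ≈ 1.467

Prior precision 1/τ₀² = 1/1.54² = 0.421656; data precision n/σ² = 9/14.42² = 0.0432825.
Posterior precision = 0.421656 + 0.0432825 = 0.464939, giving posterior SD = 1/√0.464939 = 1.467.
Posterior mean = (0.421656·40.48 + 0.0432825·36.14) / 0.464939 = 40.076.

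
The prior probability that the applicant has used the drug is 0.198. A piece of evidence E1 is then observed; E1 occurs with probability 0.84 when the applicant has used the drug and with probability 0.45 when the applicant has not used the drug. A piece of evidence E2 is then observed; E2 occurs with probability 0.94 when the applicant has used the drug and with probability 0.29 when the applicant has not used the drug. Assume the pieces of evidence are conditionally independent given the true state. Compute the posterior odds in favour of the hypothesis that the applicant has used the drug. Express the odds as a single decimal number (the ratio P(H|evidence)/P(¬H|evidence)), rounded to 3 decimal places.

Prior odds = 0.198/(1−0.198) = 0.24688.
Likelihood ratio for E1 = 0.84/0.45 = 1.8667.
Likelihood ratio for E2 = 0.94/0.29 = 3.2414.
Posterior odds = prior odds × LR₁ × LR₂ = 1.4938.

Posterior odds ≈ 1.494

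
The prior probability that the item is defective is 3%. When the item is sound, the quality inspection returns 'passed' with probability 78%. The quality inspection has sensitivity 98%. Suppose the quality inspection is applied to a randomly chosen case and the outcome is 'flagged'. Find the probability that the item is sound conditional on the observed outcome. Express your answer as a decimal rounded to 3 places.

P(¬H | E) ≈ 0.879

Let H be the event that the item is defective. P(H) = 0.03, so P(¬H) = 0.97. With E the 'flagged' result, P(E|H) = 0.98 and P(E|¬H) = 0.22.
P(E) = 0.98·0.03 + 0.22·0.97 = 0.029400 + 0.21340 = 0.24280.
By Bayes' theorem, P(H|E) = 0.029400 / 0.24280 = 0.121. Hence P(¬H|E) = 1 − 0.121 = 0.879.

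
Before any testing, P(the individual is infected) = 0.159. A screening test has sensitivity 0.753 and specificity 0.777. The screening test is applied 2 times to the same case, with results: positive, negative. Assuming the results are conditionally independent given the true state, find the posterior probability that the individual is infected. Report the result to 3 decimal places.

Let H be the event that the individual is infected; start with P(H) = 0.159. P('positive'|H) = 0.753, P('positive'|¬H) = 0.223.
Update on result 1 ('positive'): P(H) ← 0.753·0.1590 / (0.753·0.1590 + 0.223·0.8410) = 0.11973/0.30727 = 0.3896.
Update on result 2 ('negative'): P(H) ← 0.247·0.3896 / (0.247·0.3896 + 0.777·0.6104) = 0.096243/0.57049 = 0.1687.

Posterior P(H) ≈ 0.169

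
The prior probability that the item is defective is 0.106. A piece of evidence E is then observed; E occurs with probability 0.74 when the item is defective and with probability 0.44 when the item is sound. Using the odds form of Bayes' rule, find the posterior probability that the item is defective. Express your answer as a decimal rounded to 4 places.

Prior odds = 0.106/(1−0.106) = 0.11857. In log-odds, ln(0.11857) = -2.1323.
Add log likelihood ratio: ln(1.6818) = 0.51988.
Posterior log-odds = -1.6124, so posterior odds = exp(-1.6124) = 0.19941. Converting, P(H|E) = 0.19941/1.1994 = 0.1663.

Posterior probability ≈ 0.1663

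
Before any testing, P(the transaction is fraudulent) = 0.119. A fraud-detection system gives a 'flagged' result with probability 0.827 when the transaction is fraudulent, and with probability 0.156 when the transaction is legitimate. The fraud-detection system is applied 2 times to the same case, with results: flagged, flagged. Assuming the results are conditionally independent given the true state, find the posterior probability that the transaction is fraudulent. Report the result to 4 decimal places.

Posterior P(H) ≈ 0.7915

With H the event that the transaction is fraudulent, the joint likelihood of the observed sequence is P(data|H) = 0.827·0.827 = 0.68393 and P(data|¬H) = 0.156·0.156 = 0.024336.
Bayes: P(H|data) = 0.119·0.68393 / (0.119·0.68393 + 0.881·0.024336) = 0.081388/0.10283 = 0.7915.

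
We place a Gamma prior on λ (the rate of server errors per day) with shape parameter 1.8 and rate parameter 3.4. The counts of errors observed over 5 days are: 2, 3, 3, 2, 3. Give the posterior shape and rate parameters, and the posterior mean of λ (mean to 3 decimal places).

The Poisson likelihood adds the total count to the shape and the number of exposure periods to the rate. Here ∑xᵢ = 13 and n = 5, so shape 1.8→14.8 and rate 3.4→8.4.
E[λ | data] = 14.8/8.4 = 1.762.

Posterior: Gamma(shape=14.8, rate=8.4); mean ≈ 1.762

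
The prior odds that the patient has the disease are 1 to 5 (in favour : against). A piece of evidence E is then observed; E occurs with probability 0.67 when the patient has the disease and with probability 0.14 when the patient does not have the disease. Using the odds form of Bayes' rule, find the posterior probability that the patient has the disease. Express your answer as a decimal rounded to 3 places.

Prior odds = 1/5 = 0.20000.
Likelihood ratio for E = 0.67/0.14 = 4.7857.
Posterior odds = prior odds × LR = 0.95714.
Posterior probability = odds/(1+odds) = 0.95714/1.9571 = 0.489.

Posterior probability ≈ 0.489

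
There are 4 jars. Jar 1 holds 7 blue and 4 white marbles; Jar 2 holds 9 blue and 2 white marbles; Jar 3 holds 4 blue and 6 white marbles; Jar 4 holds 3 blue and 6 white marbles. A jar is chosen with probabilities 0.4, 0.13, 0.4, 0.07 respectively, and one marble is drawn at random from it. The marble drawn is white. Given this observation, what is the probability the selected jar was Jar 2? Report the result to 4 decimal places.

Tabulate prior·likelihood by source: [1] prior 0.4, lik 0.3636, product 0.1455; [2] prior 0.13, lik 0.1818, product 0.02364; [3] prior 0.4, lik 0.6, product 0.2400; [4] prior 0.07, lik 0.6667, product 0.04667.
Normalizing constant = 0.45576; the posterior for Jar 2 is its product over the sum, 0.02364/0.45576 = 0.0519.

Posterior probability ≈ 0.0519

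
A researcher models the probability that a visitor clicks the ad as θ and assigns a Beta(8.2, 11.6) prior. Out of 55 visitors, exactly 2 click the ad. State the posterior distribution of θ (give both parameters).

Posterior: Beta(10.2, 64.6)

The binomial likelihood is conjugate to the Beta prior: with 2 successes and 53 failures, the posterior is Beta(8.2+2, 11.6+53) = Beta(10.2, 64.6).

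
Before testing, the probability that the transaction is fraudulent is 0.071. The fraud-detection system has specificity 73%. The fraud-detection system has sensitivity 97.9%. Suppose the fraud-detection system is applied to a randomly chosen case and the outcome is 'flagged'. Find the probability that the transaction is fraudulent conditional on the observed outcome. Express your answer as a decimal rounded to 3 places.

P(H | E) ≈ 0.217

Let H be the event that the transaction is fraudulent. P(H) = 0.071, so P(¬H) = 0.929. With E the 'flagged' result, P(E|H) = 0.979 and P(E|¬H) = 0.27.
P(E) = 0.979·0.071 + 0.27·0.929 = 0.069509 + 0.25083 = 0.32034.
By Bayes' theorem, P(H|E) = 0.069509 / 0.32034 = 0.217.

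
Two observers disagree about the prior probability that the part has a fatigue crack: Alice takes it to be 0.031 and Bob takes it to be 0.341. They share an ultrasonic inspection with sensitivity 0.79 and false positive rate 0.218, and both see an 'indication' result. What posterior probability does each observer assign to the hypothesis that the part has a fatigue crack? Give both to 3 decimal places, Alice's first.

Alice: 0.104; Bob: 0.652

P('+'|H) = 0.79, P('+'|¬H) = 0.218.
Alice: numerator 0.79·0.031 = 0.024490; evidence = 0.024490+0.218·0.969 = 0.23573; posterior = 0.104.
Bob: numerator 0.79·0.341 = 0.26939; evidence = 0.26939+0.218·0.659 = 0.41305; posterior = 0.652.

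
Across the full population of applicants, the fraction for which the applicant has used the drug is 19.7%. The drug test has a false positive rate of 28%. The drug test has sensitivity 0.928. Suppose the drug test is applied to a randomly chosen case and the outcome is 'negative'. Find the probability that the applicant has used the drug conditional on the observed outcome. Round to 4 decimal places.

Write H for 'the applicant has used the drug'. Prior odds H:¬H = 0.197/0.803 = 0.24533. For the 'negative' outcome, the likelihood ratio is 0.072/0.72 = 0.10000.
Posterior odds = 0.24533 × 0.10000 = 0.024533, so P(H|E) = 0.024533/(1+0.024533) = 0.0239.

P(H | E) ≈ 0.0239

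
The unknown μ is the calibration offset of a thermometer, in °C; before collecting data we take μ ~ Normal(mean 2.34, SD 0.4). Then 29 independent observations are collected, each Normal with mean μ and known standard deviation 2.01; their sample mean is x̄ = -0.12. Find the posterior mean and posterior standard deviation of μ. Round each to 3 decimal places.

Posterior mean ≈ 1.025; posterior SD ≈ 0.273

Prior precision 1/τ₀² = 1/0.4² = 6.25000; data precision n/σ² = 29/2.01² = 7.17804.
Posterior precision = 6.25000 + 7.17804 = 13.4280, giving posterior SD = 1/√13.4280 = 0.273.
Posterior mean = (6.25000·2.34 + 7.17804·-0.12) / 13.4280 = 1.025.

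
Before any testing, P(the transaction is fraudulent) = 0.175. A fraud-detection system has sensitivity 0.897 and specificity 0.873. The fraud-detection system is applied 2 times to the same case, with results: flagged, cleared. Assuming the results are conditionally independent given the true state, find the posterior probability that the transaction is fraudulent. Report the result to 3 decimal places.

Let H be the event that the transaction is fraudulent; start with P(H) = 0.175. P('flagged'|H) = 0.897, P('flagged'|¬H) = 0.127.
Update on result 1 ('flagged'): P(H) ← 0.897·0.1750 / (0.897·0.1750 + 0.127·0.8250) = 0.15698/0.26175 = 0.5997.
Update on result 2 ('cleared'): P(H) ← 0.103·0.5997 / (0.103·0.5997 + 0.873·0.4003) = 0.061770/0.41122 = 0.1502.

Posterior P(H) ≈ 0.150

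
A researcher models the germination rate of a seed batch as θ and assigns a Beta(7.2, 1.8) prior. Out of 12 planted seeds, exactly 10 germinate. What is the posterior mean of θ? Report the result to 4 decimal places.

Posterior mean ≈ 0.8190

The binomial likelihood is conjugate to the Beta prior: with 10 successes and 2 failures, the posterior is Beta(7.2+10, 1.8+2) = Beta(17.2, 3.8).
Posterior mean = α/(α+β) = 17.2/21 = 0.8190.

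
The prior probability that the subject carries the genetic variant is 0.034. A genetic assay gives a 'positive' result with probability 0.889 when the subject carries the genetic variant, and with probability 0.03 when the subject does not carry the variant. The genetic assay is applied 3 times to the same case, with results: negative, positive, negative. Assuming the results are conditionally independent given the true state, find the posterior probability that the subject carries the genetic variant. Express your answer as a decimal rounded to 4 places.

With H the event that the subject carries the genetic variant, the joint likelihood of the observed sequence is P(data|H) = 0.111·0.889·0.111 = 0.010953 and P(data|¬H) = 0.97·0.03·0.97 = 0.028227.
Bayes: P(H|data) = 0.034·0.010953 / (0.034·0.010953 + 0.966·0.028227) = 0.00037241/0.027640 = 0.0135.

Posterior P(H) ≈ 0.0135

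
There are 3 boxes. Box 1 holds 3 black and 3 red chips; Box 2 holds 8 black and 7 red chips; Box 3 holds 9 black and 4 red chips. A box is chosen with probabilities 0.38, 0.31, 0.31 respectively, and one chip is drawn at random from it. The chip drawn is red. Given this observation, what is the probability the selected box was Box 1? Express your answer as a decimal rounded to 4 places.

Posterior probability ≈ 0.4418

P(red|Box 1) = 0.5; P(red|Box 2) = 0.4667; P(red|Box 3) = 0.3077.
Prior × likelihood for each source: 0.38·0.5=0.1900, 0.31·0.4667=0.1447, 0.31·0.3077=0.09538. Summing gives P(red) = 0.43005.
P(Box 1 | red) = 0.1900 / 0.43005 = 0.4418.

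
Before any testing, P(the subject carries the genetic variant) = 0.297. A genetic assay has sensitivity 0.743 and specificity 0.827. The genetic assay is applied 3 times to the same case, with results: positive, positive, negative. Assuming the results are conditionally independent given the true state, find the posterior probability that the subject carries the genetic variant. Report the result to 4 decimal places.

Posterior P(H) ≈ 0.7077

With H the event that the subject carries the genetic variant, the joint likelihood of the observed sequence is P(data|H) = 0.743·0.743·0.257 = 0.14188 and P(data|¬H) = 0.173·0.173·0.827 = 0.024751.
Bayes: P(H|data) = 0.297·0.14188 / (0.297·0.14188 + 0.703·0.024751) = 0.042137/0.059538 = 0.7077.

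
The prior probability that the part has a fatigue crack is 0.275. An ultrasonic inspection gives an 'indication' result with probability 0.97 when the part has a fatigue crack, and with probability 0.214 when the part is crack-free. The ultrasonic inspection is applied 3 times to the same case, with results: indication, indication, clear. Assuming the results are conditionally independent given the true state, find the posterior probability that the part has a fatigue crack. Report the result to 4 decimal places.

Posterior P(H) ≈ 0.2293

Let H be the event that the part has a fatigue crack; start with P(H) = 0.275. P('indication'|H) = 0.97, P('indication'|¬H) = 0.214.
Update on result 1 ('indication'): P(H) ← 0.97·0.2750 / (0.97·0.2750 + 0.214·0.7250) = 0.26675/0.42190 = 0.6323.
Update on result 2 ('indication'): P(H) ← 0.97·0.6323 / (0.97·0.6323 + 0.214·0.3677) = 0.61329/0.69199 = 0.8863.
Update on result 3 ('clear'): P(H) ← 0.03·0.8863 / (0.03·0.8863 + 0.786·0.1137) = 0.026588/0.11598 = 0.2293.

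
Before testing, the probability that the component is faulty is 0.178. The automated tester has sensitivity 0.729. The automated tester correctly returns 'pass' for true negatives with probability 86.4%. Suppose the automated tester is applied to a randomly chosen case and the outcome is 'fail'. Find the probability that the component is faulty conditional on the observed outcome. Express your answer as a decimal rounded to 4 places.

P(H | E) ≈ 0.5372

Let H be the event that the component is faulty. P(H) = 0.178, so P(¬H) = 0.822. With E the 'fail' result, P(E|H) = 0.729 and P(E|¬H) = 0.136.
P(E) = 0.729·0.178 + 0.136·0.822 = 0.12976 + 0.11179 = 0.24155.
By Bayes' theorem, P(H|E) = 0.12976 / 0.24155 = 0.5372.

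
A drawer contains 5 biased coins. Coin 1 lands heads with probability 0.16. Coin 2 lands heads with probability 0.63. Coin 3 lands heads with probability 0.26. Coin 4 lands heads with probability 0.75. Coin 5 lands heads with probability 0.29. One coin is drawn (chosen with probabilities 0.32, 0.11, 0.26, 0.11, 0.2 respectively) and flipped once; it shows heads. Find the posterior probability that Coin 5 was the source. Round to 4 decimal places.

Posterior probability ≈ 0.1765

Tabulate prior·likelihood by source: [1] prior 0.32, lik 0.16, product 0.05120; [2] prior 0.11, lik 0.63, product 0.06930; [3] prior 0.26, lik 0.26, product 0.06760; [4] prior 0.11, lik 0.75, product 0.08250; [5] prior 0.2, lik 0.29, product 0.05800.
Normalizing constant = 0.32860; the posterior for Coin 5 is its product over the sum, 0.05800/0.32860 = 0.1765.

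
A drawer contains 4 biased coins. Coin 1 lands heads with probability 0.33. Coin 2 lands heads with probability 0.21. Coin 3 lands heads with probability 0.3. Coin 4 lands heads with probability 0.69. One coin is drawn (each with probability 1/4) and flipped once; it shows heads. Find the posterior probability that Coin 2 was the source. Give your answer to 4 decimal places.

Posterior probability ≈ 0.1373

P(heads|C1) = 0.33; P(heads|C2) = 0.21; P(heads|C3) = 0.3; P(heads|C4) = 0.69.
Prior × likelihood for each source: 0.25·0.33=0.08250, 0.25·0.21=0.05250, 0.25·0.3=0.07500, 0.25·0.69=0.1725. Summing gives P(heads) = 0.38250.
P(Coin 2 | heads) = 0.05250 / 0.38250 = 0.1373.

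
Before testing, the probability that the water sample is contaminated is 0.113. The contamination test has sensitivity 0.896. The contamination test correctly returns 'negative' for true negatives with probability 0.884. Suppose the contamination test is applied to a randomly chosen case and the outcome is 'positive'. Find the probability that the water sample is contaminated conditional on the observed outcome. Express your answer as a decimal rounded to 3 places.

Write H for 'the water sample is contaminated'. Prior odds H:¬H = 0.113/0.887 = 0.12740. For the 'positive' outcome, the likelihood ratio is 0.896/0.116 = 7.7241.
Posterior odds = 0.12740 × 7.7241 = 0.98402, so P(H|E) = 0.98402/(1+0.98402) = 0.496.

P(H | E) ≈ 0.496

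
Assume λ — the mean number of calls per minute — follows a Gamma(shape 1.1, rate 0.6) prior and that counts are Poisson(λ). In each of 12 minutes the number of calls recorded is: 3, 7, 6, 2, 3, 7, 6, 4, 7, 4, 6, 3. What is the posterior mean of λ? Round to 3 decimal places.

Posterior mean ≈ 4.690

Total count ∑xᵢ = 58 over n = 12 minutes.
Gamma is conjugate to the Poisson likelihood: posterior is Gamma(shape = 1.1+58 = 59.1, rate = 0.6+12 = 12.6).
E[λ | data] = 59.1/12.6 = 4.690.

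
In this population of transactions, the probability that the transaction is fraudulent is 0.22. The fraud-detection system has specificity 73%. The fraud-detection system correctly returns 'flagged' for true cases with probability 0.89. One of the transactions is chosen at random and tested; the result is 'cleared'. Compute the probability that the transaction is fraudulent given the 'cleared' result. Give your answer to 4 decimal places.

P(H | E) ≈ 0.0408

Write H for 'the transaction is fraudulent'. Prior odds H:¬H = 0.22/0.78 = 0.28205. For the 'cleared' outcome, the likelihood ratio is 0.11/0.73 = 0.15068.
Posterior odds = 0.28205 × 0.15068 = 0.042501, so P(H|E) = 0.042501/(1+0.042501) = 0.0408.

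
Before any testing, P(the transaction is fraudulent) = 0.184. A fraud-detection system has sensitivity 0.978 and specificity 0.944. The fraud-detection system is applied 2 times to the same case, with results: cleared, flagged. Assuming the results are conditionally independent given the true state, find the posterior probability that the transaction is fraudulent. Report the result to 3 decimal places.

Posterior P(H) ≈ 0.084

With H the event that the transaction is fraudulent, the joint likelihood of the observed sequence is P(data|H) = 0.022·0.978 = 0.021516 and P(data|¬H) = 0.944·0.056 = 0.052864.
Bayes: P(H|data) = 0.184·0.021516 / (0.184·0.021516 + 0.816·0.052864) = 0.0039589/0.047096 = 0.0841.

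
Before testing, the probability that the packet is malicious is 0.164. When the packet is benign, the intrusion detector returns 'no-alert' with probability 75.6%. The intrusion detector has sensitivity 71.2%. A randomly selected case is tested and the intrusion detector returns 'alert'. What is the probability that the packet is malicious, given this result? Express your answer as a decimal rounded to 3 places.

Let H be the event that the packet is malicious. P(H) = 0.164, so P(¬H) = 0.836. With E the 'alert' result, P(E|H) = 0.712 and P(E|¬H) = 0.244.
P(E) = 0.712·0.164 + 0.244·0.836 = 0.11677 + 0.20398 = 0.32075.
By Bayes' theorem, P(H|E) = 0.11677 / 0.32075 = 0.364.

P(H | E) ≈ 0.364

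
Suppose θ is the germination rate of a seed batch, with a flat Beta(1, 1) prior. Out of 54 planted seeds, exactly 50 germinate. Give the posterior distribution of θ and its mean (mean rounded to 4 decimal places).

The binomial likelihood is conjugate to the Beta prior: with 50 successes and 4 failures, the posterior is Beta(1+50, 1+4) = Beta(51, 5).
Posterior mean = α/(α+β) = 51/56 = 0.9107.

Posterior: Beta(51, 5); mean ≈ 0.9107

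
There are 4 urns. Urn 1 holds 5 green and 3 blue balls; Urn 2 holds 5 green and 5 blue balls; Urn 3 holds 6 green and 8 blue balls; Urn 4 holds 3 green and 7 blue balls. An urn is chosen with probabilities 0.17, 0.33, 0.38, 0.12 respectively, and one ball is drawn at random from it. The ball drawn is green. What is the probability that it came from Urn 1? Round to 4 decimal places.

Posterior probability ≈ 0.2260

P(green|Urn 1) = 0.625; P(green|Urn 2) = 0.5; P(green|Urn 3) = 0.4286; P(green|Urn 4) = 0.3.
Prior × likelihood for each source: 0.17·0.625=0.1063, 0.33·0.5=0.1650, 0.38·0.4286=0.1629, 0.12·0.3=0.03600. Summing gives P(green) = 0.47011.
P(Urn 1 | green) = 0.1063 / 0.47011 = 0.2260.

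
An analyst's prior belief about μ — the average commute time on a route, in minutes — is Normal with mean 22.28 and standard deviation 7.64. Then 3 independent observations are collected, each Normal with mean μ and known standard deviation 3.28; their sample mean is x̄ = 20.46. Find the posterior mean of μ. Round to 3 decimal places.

Posterior mean ≈ 20.565

Prior precision 1/τ₀² = 1/7.64² = 0.0171322; data precision n/σ² = 3/3.28² = 0.278852.
Posterior precision = 0.0171322 + 0.278852 = 0.295984.
Posterior mean = (0.0171322·22.28 + 0.278852·20.46) / 0.295984 = 20.565.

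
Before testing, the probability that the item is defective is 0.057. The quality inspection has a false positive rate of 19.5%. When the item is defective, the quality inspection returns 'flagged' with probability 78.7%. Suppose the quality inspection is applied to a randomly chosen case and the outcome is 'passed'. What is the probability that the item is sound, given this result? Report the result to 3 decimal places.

Write H for 'the item is defective'. Prior odds H:¬H = 0.057/0.943 = 0.060445. For the 'passed' outcome, the likelihood ratio is 0.213/0.805 = 0.26460.
Posterior odds = 0.060445 × 0.26460 = 0.015994, so P(H|E) = 0.015994/(1+0.015994) = 0.016. Then P(¬H|E) = 1 − 0.016 = 0.984.

P(¬H | E) ≈ 0.984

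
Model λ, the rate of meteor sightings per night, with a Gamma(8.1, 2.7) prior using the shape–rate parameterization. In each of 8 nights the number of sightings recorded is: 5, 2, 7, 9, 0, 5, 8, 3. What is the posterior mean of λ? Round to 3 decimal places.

The Poisson likelihood adds the total count to the shape and the number of exposure periods to the rate. Here ∑xᵢ = 39 and n = 8, so shape 8.1→47.1 and rate 2.7→10.7.
E[λ | data] = 47.1/10.7 = 4.402.

Posterior mean ≈ 4.402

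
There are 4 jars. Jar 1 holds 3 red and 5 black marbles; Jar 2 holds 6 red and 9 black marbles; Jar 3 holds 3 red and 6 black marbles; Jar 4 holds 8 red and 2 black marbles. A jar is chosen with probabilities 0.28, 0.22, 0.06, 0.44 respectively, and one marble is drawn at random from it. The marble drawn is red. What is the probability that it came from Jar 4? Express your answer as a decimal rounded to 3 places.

Tabulate prior·likelihood by source: [1] prior 0.28, lik 0.375, product 0.1050; [2] prior 0.22, lik 0.4, product 0.08800; [3] prior 0.06, lik 0.3333, product 0.02000; [4] prior 0.44, lik 0.8, product 0.3520.
Normalizing constant = 0.56500; the posterior for Jar 4 is its product over the sum, 0.3520/0.56500 = 0.623.

Posterior probability ≈ 0.623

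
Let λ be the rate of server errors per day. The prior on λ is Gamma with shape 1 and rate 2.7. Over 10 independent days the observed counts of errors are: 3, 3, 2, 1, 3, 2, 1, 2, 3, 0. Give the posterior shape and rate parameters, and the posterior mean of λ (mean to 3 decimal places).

Posterior: Gamma(shape=21, rate=12.7); mean ≈ 1.654

The Poisson likelihood adds the total count to the shape and the number of exposure periods to the rate. Here ∑xᵢ = 20 and n = 10, so shape 1→21 and rate 2.7→12.7.
E[λ | data] = 21/12.7 = 1.654.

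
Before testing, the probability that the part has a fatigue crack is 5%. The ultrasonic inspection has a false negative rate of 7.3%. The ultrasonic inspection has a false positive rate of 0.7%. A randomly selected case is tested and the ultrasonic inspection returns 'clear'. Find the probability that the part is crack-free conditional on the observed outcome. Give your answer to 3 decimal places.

Write H for 'the part has a fatigue crack'. Prior odds H:¬H = 0.05/0.95 = 0.052632. For the 'clear' outcome, the likelihood ratio is 0.073/0.993 = 0.073515.
Posterior odds = 0.052632 × 0.073515 = 0.0038692, so P(H|E) = 0.0038692/(1+0.0038692) = 0.004. Then P(¬H|E) = 1 − 0.004 = 0.996.

P(¬H | E) ≈ 0.996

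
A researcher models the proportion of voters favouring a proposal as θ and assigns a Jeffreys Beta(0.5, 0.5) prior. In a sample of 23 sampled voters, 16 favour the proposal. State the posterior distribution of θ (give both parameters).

Observing 16 successes and 7 failures updates Beta(0.5, 0.5) by adding the success and failure counts to the two shape parameters: α = 0.5+16 = 16.5, β = 0.5+7 = 7.5.

Posterior: Beta(16.5, 7.5)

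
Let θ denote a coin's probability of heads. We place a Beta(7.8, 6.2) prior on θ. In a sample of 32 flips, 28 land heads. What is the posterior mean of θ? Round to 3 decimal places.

Posterior mean ≈ 0.778

Observing 28 successes and 4 failures updates Beta(7.8, 6.2) by adding the success and failure counts to the two shape parameters: α = 7.8+28 = 35.8, β = 6.2+4 = 10.2.
Posterior mean = α/(α+β) = 35.8/46 = 0.778.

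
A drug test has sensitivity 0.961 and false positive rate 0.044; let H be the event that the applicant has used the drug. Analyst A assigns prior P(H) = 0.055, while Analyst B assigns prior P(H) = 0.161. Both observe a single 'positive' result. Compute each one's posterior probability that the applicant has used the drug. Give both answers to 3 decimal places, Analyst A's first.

The likelihood ratio for a 'positive' result is 0.961/0.044 = 21.841.
Analyst A: prior odds 0.055/0.945 = 0.058201; posterior odds 1.2712; posterior probability 0.560.
Analyst B: prior odds 0.161/0.839 = 0.19190; posterior odds 4.1912; posterior probability 0.807.

Analyst A: 0.560; Analyst B: 0.807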